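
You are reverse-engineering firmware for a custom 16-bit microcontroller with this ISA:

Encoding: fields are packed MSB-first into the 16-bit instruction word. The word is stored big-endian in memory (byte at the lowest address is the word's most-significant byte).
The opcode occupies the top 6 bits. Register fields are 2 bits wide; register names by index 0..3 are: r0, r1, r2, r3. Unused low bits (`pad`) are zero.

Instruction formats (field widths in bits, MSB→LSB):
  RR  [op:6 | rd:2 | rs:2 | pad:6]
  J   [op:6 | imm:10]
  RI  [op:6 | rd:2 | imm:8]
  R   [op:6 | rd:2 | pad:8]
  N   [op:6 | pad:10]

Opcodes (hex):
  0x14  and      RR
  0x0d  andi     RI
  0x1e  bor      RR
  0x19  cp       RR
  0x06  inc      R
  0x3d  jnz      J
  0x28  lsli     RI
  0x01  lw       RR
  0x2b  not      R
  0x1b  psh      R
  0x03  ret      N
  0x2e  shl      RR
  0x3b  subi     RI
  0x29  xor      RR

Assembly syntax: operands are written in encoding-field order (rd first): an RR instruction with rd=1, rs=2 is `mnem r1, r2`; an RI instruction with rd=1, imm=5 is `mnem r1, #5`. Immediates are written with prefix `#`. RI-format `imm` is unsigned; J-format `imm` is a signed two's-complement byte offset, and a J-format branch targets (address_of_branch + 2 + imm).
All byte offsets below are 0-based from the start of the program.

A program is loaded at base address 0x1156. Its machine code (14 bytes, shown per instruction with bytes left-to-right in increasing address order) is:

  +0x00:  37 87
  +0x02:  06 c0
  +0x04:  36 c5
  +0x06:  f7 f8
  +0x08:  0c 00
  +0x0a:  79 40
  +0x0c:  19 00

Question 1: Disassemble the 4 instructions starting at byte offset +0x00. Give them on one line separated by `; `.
andi r3, #135; lw r2, r3; andi r2, #197; jnz #-8

off 0x00: read 37 87 as big → 0x3787
  top 6b → 0xd → andi [RI]
  rd@[9:8]=0x3 ⇒ r3
  imm@[7:0]=0x87 ⇒ #135
off 0x02: read 06 c0 as big → 0x06c0
  top 6b → 0x1 → lw [RR]
  rd@[9:8]=0x2 ⇒ r2
  rs@[7:6]=0x3 ⇒ r3
off 0x04: read 36 c5 as big → 0x36c5
  top 6b → 0xd → andi [RI]
  rd@[9:8]=0x2 ⇒ r2
  imm@[7:0]=0xc5 ⇒ #197
off 0x06: read f7 f8 as big → 0xf7f8
  top 6b → 0x3d → jnz [J]
  imm@[9:0]=0x3f8 (s10→-8) ⇒ #-8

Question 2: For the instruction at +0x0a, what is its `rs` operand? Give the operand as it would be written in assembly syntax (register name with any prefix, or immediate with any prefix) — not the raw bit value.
r1

+0x0a: 79 40 ⇒ word 0x7940 (big)
  top 6b → 0x1e → bor [RR]
  [9:8] rd=1 = r1
  [7:6] rs=1 = r1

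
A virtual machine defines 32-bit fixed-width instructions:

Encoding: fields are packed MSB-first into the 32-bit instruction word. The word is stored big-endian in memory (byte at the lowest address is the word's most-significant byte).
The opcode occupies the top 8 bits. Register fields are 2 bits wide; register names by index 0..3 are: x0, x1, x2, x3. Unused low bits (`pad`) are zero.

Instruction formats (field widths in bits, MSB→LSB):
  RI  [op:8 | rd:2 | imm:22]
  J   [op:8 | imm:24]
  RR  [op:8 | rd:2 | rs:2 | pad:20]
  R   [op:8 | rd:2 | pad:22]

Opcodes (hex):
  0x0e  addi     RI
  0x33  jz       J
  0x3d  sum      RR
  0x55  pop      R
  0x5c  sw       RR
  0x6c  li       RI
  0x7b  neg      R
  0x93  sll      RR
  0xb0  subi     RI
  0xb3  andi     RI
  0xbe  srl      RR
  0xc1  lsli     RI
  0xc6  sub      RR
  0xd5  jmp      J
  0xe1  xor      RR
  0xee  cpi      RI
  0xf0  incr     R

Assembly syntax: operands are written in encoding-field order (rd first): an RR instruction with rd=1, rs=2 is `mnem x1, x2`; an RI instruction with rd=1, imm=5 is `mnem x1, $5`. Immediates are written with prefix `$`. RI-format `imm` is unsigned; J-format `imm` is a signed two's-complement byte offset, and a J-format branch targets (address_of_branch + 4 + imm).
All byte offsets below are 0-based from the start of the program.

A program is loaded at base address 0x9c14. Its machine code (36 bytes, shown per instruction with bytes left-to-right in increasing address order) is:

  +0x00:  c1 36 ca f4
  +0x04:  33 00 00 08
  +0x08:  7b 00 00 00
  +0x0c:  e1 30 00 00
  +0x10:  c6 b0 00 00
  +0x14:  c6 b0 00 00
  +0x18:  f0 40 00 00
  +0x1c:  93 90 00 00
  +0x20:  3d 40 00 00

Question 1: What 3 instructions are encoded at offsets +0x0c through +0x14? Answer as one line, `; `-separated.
+0x0c: e1 30 00 00 ⇒ word 0xe1300000 (big)
  opcode bits[31:24]=0xe1: xor/RR
  [23:22] rd=0 = x0
  [21:20] rs=3 = x3
+0x10: c6 b0 00 00 ⇒ word 0xc6b00000 (big)
  opcode bits[31:24]=0xc6: sub/RR
  [23:22] rd=2 = x2
  [21:20] rs=3 = x3
+0x14: c6 b0 00 00 ⇒ word 0xc6b00000 (big)
  opcode bits[31:24]=0xc6: sub/RR
  [23:22] rd=2 = x2
  [21:20] rs=3 = x3

xor x0, x3; sub x2, x3; sub x2, x3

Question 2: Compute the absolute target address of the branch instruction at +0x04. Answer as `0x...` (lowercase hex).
off 0x04: read 33 00 00 08 as big → 0x33000008
  opcode bits[31:24]=0x33: jz/J
  imm@[23:0]=0x8 ⇒ $8
  target = base 0x9c14 + off 0x04 + 4 + imm 8 = 0x9c24

0x9c24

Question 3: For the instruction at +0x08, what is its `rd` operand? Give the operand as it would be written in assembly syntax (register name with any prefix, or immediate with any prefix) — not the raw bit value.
@+08  big-endian(7b 00 00 00) = 0x7b000000
  top 8b → 0x7b → neg [R]
  rd@[23:22]=0x0 ⇒ x0

x0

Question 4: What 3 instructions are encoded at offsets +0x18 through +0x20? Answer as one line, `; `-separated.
@+18  big-endian(f0 40 00 00) = 0xf0400000
  op=0xf0400000>>24=0xf0 ⇒ incr (R)
  rd: (w>>22)&0x3=0x1 → x1
@+1c  big-endian(93 90 00 00) = 0x93900000
  op=0x93900000>>24=0x93 ⇒ sll (RR)
  rd: (w>>22)&0x3=0x2 → x2
  rs: (w>>20)&0x3=0x1 → x1
@+20  big-endian(3d 40 00 00) = 0x3d400000
  op=0x3d400000>>24=0x3d ⇒ sum (RR)
  rd: (w>>22)&0x3=0x1 → x1
  rs: (w>>20)&0x3=0x0 → x0

incr x1; sll x2, x1; sum x1, x0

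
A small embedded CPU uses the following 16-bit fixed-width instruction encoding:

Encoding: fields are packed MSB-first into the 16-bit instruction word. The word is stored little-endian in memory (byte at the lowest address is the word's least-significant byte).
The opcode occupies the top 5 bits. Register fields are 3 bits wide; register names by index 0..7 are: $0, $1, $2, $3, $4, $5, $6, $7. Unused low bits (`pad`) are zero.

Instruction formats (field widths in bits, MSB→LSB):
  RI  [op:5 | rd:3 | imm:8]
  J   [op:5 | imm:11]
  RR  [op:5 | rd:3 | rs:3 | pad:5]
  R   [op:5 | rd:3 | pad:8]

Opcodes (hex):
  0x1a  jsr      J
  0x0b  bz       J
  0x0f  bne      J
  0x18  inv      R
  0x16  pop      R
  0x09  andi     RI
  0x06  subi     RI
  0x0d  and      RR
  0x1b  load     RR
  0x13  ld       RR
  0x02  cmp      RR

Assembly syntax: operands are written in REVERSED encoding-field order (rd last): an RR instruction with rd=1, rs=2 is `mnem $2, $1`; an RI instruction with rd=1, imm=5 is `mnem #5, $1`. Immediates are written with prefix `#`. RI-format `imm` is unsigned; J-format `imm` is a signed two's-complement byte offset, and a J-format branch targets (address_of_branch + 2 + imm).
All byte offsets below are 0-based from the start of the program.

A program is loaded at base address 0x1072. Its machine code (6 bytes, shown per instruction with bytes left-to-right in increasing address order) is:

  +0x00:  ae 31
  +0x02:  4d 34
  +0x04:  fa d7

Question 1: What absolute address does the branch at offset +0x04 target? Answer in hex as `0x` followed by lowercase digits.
0x1072

+0x04: fa d7 ⇒ word 0xd7fa (little)
  opcode bits[15:11]=0x1a: jsr/J
  imm: (w>>0)&0x7ff=0x7fa (s11→-6) → #-6
  target = base 0x1072 + off 0x04 + 2 + imm -6 = 0x1072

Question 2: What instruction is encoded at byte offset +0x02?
[02] 4d 34 → 0x344d
  top 5b → 0x6 → subi [RI]
  rd@[10:8]=0x4 ⇒ $4
  imm@[7:0]=0x4d ⇒ #77

subi #77, $4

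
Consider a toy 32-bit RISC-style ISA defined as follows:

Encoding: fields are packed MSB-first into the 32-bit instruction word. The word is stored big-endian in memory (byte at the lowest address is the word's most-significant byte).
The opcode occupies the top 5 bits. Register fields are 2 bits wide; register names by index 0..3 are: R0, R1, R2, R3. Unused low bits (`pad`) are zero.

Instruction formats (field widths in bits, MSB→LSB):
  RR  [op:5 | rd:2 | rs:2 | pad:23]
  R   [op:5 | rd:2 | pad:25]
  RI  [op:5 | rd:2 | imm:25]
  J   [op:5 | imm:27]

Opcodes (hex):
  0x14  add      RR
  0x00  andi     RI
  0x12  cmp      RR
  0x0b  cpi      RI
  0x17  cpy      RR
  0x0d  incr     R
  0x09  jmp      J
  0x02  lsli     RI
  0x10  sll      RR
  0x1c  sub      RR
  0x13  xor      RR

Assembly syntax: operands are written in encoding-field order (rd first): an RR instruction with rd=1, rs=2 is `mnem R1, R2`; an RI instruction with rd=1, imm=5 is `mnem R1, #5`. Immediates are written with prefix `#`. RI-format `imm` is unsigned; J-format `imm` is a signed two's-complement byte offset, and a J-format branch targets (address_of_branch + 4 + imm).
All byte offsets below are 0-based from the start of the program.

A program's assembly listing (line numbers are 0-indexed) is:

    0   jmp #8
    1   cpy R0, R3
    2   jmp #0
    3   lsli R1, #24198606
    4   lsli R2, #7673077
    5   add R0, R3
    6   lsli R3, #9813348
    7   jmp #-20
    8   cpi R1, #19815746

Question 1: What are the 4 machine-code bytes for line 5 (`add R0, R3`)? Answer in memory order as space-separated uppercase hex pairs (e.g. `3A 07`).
L5: add op=0x14:5|rd=0:2|rs=3:2|pad=0:23 ⇒ 0xa1800000 ⇒ big a1 80 00 00

A1 80 00 00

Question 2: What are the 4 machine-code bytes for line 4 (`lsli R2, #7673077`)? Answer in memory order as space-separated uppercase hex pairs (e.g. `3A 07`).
line 4 (lsli): pack op=0x2:5|rd=2:2|imm=7673077:25 = 0x147514f5; big→ 14 75 14 f5

14 75 14 F5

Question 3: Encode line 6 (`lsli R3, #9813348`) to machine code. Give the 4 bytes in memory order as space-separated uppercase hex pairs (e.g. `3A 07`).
6. lsli fields op=0x2:5|rd=3:2|imm=9813348:25 → word 1695bd64h → 16 95 bd 64

16 95 BD 64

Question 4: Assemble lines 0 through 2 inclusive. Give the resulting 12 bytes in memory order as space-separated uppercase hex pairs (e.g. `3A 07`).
line 0 (jmp): pack op=0x9:5|imm=8:27 = 0x48000008; big→ 48 00 00 08
line 1 (cpy): pack op=0x17:5|rd=0:2|rs=3:2|pad=0:23 = 0xb9800000; big→ b9 80 00 00
line 2 (jmp): pack op=0x9:5|imm=0:27 = 0x48000000; big→ 48 00 00 00

48 00 00 08 B9 80 00 00 48 00 00 00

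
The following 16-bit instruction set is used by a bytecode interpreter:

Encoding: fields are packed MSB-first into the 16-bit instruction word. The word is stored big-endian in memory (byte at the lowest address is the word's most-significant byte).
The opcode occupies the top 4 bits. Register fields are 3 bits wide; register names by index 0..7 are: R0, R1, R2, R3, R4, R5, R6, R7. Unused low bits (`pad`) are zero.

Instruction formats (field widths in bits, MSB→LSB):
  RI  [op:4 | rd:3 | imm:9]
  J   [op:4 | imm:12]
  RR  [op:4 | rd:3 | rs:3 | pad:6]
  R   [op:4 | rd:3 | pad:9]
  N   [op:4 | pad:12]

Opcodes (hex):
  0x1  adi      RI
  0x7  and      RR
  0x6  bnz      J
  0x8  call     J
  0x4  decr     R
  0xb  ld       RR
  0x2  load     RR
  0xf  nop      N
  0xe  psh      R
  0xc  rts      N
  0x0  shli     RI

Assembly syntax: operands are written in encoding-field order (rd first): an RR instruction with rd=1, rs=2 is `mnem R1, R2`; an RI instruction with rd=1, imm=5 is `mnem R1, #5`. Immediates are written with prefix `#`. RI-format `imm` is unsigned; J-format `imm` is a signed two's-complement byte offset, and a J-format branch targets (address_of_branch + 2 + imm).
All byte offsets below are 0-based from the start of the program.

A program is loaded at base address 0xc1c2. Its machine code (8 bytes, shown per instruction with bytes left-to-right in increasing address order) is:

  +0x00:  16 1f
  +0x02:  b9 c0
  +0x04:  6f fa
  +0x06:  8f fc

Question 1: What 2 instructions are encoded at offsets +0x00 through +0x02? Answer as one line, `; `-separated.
@+00  big-endian(16 1f) = 0x161f
  top 4b → 0x1 → adi [RI]
  rd@[11:9]=0x3 ⇒ R3
  imm@[8:0]=0x1f ⇒ #31
@+02  big-endian(b9 c0) = 0xb9c0
  top 4b → 0xb → ld [RR]
  rd@[11:9]=0x4 ⇒ R4
  rs@[8:6]=0x7 ⇒ R7

adi R3, #31; ld R4, R7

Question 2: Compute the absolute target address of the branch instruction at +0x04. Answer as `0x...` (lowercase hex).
@+04  big-endian(6f fa) = 0x6ffa
  op=0x6ffa>>12=0x6 ⇒ bnz (J)
  [11:0] imm=4090 (s12→-6) = #-6
  target = base 0xc1c2 + off 0x04 + 2 + imm -6 = 0xc1c2

0xc1c2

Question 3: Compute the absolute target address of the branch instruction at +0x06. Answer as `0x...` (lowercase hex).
+0x06: 8f fc ⇒ word 0x8ffc (big)
  op=0x8ffc>>12=0x8 ⇒ call (J)
  [11:0] imm=4092 (s12→-4) = #-4
  target = base 0xc1c2 + off 0x06 + 2 + imm -4 = 0xc1c6

0xc1c6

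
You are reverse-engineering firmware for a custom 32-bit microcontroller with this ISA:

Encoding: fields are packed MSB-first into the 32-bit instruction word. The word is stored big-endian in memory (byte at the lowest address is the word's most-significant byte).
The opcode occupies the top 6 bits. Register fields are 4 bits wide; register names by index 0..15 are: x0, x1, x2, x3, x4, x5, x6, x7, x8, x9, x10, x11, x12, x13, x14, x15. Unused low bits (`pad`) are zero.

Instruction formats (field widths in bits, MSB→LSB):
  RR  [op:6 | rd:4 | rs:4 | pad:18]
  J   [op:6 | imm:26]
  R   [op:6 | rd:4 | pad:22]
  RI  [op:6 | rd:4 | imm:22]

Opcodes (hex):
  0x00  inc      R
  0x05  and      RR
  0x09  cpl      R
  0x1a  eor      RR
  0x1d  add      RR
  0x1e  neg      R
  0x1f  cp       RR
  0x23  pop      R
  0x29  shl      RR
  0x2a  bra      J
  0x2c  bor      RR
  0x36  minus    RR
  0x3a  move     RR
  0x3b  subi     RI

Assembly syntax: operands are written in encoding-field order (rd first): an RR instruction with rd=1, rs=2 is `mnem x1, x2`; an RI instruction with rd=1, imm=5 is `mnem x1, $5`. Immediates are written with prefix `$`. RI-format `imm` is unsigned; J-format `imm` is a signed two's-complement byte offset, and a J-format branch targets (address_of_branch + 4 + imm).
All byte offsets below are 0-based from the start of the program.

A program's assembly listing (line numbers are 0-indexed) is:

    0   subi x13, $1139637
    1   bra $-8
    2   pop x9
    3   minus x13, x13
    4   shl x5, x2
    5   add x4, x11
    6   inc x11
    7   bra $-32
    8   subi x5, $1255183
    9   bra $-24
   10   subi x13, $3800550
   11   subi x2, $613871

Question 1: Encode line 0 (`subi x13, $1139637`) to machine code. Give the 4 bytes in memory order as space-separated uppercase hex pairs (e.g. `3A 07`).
0. subi fields op=0x3b:6|rd=13:4|imm=1139637:22 → word ef5163b5h → ef 51 63 b5

EF 51 63 B5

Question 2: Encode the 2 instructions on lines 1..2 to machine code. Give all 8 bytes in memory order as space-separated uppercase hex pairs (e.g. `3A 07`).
L1: bra op=0x2a:6|imm=-8:26 ⇒ 0xabfffff8 ⇒ big ab ff ff f8
L2: pop op=0x23:6|rd=9:4|pad=0:22 ⇒ 0x8e400000 ⇒ big 8e 40 00 00

AB FF FF F8 8E 40 00 00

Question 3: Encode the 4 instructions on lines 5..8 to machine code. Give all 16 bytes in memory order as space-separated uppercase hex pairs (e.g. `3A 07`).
75 2C 00 00 02 C0 00 00 AB FF FF E0 ED 53 27 0F

line 5 (add): pack op=0x1d:6|rd=4:4|rs=11:4|pad=0:18 = 0x752c0000; big→ 75 2c 00 00
line 6 (inc): pack op=0x0:6|rd=11:4|pad=0:22 = 0x02c00000; big→ 02 c0 00 00
line 7 (bra): pack op=0x2a:6|imm=-32:26 = 0xabffffe0; big→ ab ff ff e0
line 8 (subi): pack op=0x3b:6|rd=5:4|imm=1255183:22 = 0xed53270f; big→ ed 53 27 0f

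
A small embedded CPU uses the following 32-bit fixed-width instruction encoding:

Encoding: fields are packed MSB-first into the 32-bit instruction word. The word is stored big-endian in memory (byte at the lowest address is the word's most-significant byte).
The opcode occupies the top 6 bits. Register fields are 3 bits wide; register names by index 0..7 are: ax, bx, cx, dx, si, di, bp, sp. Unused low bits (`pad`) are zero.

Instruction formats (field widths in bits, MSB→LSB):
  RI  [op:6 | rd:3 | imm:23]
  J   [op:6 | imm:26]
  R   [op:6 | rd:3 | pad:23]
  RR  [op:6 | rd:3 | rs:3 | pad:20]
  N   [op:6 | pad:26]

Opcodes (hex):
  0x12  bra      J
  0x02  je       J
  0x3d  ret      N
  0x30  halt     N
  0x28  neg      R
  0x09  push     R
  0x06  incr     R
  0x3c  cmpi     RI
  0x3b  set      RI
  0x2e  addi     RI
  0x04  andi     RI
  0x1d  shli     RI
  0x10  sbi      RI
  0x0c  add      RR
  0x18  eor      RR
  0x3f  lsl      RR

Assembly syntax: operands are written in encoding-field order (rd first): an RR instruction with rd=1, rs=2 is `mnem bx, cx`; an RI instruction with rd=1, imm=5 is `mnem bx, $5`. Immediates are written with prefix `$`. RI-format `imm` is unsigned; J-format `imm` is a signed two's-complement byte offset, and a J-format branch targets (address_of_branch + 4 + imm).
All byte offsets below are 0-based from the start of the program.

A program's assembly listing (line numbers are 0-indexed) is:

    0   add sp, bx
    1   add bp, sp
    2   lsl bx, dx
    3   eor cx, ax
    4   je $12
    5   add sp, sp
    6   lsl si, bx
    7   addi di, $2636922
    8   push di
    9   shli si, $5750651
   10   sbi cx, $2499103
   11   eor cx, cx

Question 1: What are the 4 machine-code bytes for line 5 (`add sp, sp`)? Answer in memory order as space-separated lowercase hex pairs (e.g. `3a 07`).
33 f0 00 00

5. add fields op=0xc:6|rd=7:3|rs=7:3|pad=0:20 → word 33f00000h → 33 f0 00 00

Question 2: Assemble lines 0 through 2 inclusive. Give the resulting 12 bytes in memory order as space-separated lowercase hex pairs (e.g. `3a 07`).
L0: add op=0xc:6|rd=7:3|rs=1:3|pad=0:20 ⇒ 0x33900000 ⇒ big 33 90 00 00
L1: add op=0xc:6|rd=6:3|rs=7:3|pad=0:20 ⇒ 0x33700000 ⇒ big 33 70 00 00
L2: lsl op=0x3f:6|rd=1:3|rs=3:3|pad=0:20 ⇒ 0xfcb00000 ⇒ big fc b0 00 00

33 90 00 00 33 70 00 00 fc b0 00 00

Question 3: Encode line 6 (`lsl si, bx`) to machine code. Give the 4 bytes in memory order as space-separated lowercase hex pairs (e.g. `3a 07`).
6. lsl fields op=0x3f:6|rd=4:3|rs=1:3|pad=0:20 → word fe100000h → fe 10 00 00

fe 10 00 00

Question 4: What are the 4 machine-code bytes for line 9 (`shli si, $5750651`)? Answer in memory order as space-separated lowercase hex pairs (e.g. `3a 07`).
76 57 bf 7b

L9: shli op=0x1d:6|rd=4:3|imm=5750651:23 ⇒ 0x7657bf7b ⇒ big 76 57 bf 7b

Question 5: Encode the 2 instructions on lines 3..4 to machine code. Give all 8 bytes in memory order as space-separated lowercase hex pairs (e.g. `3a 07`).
3. eor fields op=0x18:6|rd=2:3|rs=0:3|pad=0:20 → word 61000000h → 61 00 00 00
4. je fields op=0x2:6|imm=12:26 → word 0800000ch → 08 00 00 0c

61 00 00 00 08 00 00 0c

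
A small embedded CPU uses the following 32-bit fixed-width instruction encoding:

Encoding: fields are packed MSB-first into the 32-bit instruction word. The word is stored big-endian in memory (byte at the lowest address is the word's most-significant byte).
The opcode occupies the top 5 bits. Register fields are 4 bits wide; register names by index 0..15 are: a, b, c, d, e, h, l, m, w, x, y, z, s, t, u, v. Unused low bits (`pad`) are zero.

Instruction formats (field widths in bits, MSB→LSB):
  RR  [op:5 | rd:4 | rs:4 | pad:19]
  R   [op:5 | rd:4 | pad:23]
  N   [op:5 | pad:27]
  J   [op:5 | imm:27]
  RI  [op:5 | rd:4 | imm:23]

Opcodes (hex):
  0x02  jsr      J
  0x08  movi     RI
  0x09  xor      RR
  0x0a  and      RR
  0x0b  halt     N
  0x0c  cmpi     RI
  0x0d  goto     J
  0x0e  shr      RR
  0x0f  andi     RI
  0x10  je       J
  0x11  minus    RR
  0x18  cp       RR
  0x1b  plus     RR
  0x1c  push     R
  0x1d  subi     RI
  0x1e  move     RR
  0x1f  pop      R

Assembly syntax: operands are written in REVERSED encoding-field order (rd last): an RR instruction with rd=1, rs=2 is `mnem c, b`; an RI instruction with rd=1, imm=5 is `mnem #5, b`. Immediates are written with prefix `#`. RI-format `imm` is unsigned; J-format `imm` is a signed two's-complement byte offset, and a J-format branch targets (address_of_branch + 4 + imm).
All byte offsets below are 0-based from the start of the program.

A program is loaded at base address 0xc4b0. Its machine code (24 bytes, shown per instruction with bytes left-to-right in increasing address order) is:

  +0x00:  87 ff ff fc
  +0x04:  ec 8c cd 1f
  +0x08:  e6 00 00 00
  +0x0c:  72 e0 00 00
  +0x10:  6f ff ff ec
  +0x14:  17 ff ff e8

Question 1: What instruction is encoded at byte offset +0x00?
je #-4

off 0x00: read 87 ff ff fc as big → 0x87fffffc
  opcode bits[31:27]=0x10: je/J
  imm@[26:0]=0x7fffffc (s27→-4) ⇒ #-4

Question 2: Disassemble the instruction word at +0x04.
subi #838943, x

+0x04: ec 8c cd 1f ⇒ word 0xec8ccd1f (big)
  top 5b → 0x1d → subi [RI]
  [26:23] rd=9 = x
  [22:0] imm=838943 = #838943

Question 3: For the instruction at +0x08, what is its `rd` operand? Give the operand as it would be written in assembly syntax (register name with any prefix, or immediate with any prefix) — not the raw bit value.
s

+0x08: e6 00 00 00 ⇒ word 0xe6000000 (big)
  op=0xe6000000>>27=0x1c ⇒ push (R)
  [26:23] rd=12 = s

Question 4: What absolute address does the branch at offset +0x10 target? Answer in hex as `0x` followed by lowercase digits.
0xc4b0

[10] 6f ff ff ec → 0x6fffffec
  opcode bits[31:27]=0xd: goto/J
  imm@[26:0]=0x7ffffec (s27→-20) ⇒ #-20
  target = base 0xc4b0 + off 0x10 + 4 + imm -20 = 0xc4b0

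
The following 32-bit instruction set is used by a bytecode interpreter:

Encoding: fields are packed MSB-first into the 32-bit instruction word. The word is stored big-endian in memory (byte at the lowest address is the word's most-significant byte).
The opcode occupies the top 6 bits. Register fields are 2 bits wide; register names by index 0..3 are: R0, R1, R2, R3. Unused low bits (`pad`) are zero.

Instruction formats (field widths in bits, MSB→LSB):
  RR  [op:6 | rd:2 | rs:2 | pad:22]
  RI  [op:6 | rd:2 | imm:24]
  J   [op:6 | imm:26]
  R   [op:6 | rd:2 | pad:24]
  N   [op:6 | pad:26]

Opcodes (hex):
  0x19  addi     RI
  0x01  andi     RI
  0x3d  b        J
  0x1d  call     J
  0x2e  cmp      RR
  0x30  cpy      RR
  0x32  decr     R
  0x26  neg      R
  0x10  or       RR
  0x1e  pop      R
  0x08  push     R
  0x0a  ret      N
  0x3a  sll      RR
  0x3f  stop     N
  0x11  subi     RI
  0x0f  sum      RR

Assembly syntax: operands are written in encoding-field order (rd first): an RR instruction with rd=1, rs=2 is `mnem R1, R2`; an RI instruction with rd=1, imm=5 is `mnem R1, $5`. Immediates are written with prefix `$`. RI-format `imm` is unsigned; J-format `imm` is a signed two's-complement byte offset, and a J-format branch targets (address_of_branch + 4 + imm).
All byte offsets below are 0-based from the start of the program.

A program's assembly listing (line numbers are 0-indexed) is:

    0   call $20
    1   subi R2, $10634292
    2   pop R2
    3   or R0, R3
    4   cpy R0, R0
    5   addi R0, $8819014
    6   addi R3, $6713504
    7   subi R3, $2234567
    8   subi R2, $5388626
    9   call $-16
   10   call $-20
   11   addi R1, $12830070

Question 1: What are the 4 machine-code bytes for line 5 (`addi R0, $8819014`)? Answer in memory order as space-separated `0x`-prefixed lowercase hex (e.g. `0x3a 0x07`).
0x64 0x86 0x91 0x46

line 5 (addi): pack op=0x19:6|rd=0:2|imm=8819014:24 = 0x64869146; big→ 64 86 91 46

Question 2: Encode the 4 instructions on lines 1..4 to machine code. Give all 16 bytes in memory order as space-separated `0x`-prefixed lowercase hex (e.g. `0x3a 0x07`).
L1: subi op=0x11:6|rd=2:2|imm=10634292:24 ⇒ 0x46a24434 ⇒ big 46 a2 44 34
L2: pop op=0x1e:6|rd=2:2|pad=0:24 ⇒ 0x7a000000 ⇒ big 7a 00 00 00
L3: or op=0x10:6|rd=0:2|rs=3:2|pad=0:22 ⇒ 0x40c00000 ⇒ big 40 c0 00 00
L4: cpy op=0x30:6|rd=0:2|rs=0:2|pad=0:22 ⇒ 0xc0000000 ⇒ big c0 00 00 00

0x46 0xa2 0x44 0x34 0x7a 0x00 0x00 0x00 0x40 0xc0 0x00 0x00 0xc0 0x00 0x00 0x00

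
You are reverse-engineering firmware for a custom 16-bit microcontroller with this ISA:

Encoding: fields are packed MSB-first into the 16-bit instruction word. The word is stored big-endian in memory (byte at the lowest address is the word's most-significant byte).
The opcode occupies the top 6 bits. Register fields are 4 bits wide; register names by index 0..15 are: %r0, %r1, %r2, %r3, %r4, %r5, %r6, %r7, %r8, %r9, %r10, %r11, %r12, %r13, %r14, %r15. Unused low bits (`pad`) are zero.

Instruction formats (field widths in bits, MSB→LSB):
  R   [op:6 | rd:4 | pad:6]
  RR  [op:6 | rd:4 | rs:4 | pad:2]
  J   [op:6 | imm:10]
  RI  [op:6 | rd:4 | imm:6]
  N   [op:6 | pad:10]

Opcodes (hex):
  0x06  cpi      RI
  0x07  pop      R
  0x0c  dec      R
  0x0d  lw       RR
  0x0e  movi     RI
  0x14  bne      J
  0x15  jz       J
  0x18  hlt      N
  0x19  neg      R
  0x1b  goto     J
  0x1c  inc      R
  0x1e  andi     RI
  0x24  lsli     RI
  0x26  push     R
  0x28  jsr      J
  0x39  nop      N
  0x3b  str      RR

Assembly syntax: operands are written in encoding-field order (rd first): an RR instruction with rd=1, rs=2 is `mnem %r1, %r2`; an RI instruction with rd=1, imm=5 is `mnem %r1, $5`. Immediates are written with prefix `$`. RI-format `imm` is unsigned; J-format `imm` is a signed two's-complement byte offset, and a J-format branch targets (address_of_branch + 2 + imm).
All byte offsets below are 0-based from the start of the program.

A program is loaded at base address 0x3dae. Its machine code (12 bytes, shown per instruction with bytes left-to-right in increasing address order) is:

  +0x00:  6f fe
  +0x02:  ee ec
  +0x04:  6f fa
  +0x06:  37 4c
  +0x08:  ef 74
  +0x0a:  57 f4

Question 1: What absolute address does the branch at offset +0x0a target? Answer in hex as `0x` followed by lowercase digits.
0x3dae

off 0x0a: read 57 f4 as big → 0x57f4
  op=0x57f4>>10=0x15 ⇒ jz (J)
  imm@[9:0]=0x3f4 (s10→-12) ⇒ $-12
  target = base 0x3dae + off 0x0a + 2 + imm -12 = 0x3dae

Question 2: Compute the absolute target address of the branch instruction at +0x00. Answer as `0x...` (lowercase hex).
0x3dae

[00] 6f fe → 0x6ffe
  top 6b → 0x1b → goto [J]
  [9:0] imm=1022 (s10→-2) = $-2
  target = base 0x3dae + off 0x00 + 2 + imm -2 = 0x3dae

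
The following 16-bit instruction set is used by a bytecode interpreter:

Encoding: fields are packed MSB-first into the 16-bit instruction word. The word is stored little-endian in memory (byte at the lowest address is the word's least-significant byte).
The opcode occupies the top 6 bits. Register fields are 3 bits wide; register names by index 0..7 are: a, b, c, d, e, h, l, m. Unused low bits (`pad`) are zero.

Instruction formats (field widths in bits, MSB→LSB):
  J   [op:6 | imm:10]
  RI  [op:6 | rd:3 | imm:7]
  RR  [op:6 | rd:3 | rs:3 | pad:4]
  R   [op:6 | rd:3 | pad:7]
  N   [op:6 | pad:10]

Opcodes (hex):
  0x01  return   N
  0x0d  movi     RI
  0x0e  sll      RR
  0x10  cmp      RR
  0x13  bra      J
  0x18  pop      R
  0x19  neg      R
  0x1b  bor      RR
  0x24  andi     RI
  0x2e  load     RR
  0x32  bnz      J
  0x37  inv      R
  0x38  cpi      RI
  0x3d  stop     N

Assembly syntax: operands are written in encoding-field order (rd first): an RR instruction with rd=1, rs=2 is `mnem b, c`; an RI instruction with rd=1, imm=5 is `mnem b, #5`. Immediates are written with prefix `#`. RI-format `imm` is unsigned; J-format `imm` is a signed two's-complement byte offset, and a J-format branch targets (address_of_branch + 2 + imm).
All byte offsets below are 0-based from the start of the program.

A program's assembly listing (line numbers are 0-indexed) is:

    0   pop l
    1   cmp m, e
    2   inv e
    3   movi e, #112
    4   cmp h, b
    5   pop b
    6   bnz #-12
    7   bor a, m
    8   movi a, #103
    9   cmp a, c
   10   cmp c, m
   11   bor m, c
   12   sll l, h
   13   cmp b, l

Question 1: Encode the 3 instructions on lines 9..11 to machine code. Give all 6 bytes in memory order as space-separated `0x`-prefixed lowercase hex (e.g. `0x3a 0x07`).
0x20 0x40 0x70 0x41 0xa0 0x6f

9. cmp fields op=0x10:6|rd=0:3|rs=2:3|pad=0:4 → word 4020h → 20 40
10. cmp fields op=0x10:6|rd=2:3|rs=7:3|pad=0:4 → word 4170h → 70 41
11. bor fields op=0x1b:6|rd=7:3|rs=2:3|pad=0:4 → word 6fa0h → a0 6f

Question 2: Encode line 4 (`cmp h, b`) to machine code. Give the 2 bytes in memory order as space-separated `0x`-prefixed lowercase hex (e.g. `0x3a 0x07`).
0x90 0x42

L4: cmp op=0x10:6|rd=5:3|rs=1:3|pad=0:4 ⇒ 0x4290 ⇒ little 90 42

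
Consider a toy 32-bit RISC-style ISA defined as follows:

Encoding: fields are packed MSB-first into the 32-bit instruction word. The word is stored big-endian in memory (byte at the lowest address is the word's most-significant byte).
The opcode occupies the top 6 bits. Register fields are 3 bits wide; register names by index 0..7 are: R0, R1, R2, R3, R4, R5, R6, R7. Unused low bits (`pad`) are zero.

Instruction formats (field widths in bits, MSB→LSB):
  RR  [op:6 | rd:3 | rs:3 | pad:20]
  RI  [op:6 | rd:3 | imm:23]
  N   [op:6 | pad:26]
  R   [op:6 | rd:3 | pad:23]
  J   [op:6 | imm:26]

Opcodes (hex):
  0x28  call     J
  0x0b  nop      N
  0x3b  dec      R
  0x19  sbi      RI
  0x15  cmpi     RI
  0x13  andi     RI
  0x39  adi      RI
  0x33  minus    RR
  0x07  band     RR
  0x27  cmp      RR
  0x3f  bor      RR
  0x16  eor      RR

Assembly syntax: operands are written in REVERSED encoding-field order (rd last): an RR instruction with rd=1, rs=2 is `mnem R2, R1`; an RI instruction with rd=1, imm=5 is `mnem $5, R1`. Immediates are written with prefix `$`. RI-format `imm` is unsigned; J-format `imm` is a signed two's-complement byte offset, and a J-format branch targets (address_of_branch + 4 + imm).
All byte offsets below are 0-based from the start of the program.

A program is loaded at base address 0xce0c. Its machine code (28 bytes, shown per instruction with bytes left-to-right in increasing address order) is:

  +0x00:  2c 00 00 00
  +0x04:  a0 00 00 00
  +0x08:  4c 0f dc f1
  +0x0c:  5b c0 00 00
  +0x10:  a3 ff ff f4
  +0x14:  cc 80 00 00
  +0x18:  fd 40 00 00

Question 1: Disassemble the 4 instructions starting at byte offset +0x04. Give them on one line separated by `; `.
call $0; andi $1039601, R0; eor R4, R7; call $-12

[04] a0 00 00 00 → 0xa0000000
  top 6b → 0x28 → call [J]
  imm@[25:0]=0x0 ⇒ $0
[08] 4c 0f dc f1 → 0x4c0fdcf1
  top 6b → 0x13 → andi [RI]
  rd@[25:23]=0x0 ⇒ R0
  imm@[22:0]=0xfdcf1 ⇒ $1039601
[0c] 5b c0 00 00 → 0x5bc00000
  top 6b → 0x16 → eor [RR]
  rd@[25:23]=0x7 ⇒ R7
  rs@[22:20]=0x4 ⇒ R4
[10] a3 ff ff f4 → 0xa3fffff4
  top 6b → 0x28 → call [J]
  imm@[25:0]=0x3fffff4 (s26→-12) ⇒ $-12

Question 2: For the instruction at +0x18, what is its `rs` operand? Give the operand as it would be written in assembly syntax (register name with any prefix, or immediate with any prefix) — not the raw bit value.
+0x18: fd 40 00 00 ⇒ word 0xfd400000 (big)
  top 6b → 0x3f → bor [RR]
  [25:23] rd=2 = R2
  [22:20] rs=4 = R4

R4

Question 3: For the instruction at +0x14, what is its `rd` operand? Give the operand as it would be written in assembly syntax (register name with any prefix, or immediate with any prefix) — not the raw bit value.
R1

+0x14: cc 80 00 00 ⇒ word 0xcc800000 (big)
  opcode bits[31:26]=0x33: minus/RR
  rd@[25:23]=0x1 ⇒ R1
  rs@[22:20]=0x0 ⇒ R0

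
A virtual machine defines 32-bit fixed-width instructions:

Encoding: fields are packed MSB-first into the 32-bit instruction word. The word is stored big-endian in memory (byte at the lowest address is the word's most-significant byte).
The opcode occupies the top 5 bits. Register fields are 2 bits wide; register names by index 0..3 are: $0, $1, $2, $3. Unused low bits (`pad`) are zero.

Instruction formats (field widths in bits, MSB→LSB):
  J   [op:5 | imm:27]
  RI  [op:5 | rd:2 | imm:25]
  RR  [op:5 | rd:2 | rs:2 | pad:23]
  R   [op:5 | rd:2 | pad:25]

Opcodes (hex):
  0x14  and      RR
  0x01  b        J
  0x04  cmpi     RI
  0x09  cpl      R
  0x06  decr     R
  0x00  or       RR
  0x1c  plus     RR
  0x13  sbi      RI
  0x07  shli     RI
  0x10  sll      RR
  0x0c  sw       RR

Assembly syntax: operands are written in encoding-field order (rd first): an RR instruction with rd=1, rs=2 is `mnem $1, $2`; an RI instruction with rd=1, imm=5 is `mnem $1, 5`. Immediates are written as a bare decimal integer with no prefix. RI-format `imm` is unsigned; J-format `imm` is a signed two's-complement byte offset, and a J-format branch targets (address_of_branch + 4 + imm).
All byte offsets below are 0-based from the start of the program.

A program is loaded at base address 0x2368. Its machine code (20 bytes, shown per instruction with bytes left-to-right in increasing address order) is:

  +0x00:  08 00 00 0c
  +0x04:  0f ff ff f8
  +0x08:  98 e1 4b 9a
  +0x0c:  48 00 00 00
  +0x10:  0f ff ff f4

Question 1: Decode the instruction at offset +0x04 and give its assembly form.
[04] 0f ff ff f8 → 0x0ffffff8
  opcode bits[31:27]=0x1: b/J
  imm@[26:0]=0x7fffff8 (s27→-8) ⇒ -8

b -8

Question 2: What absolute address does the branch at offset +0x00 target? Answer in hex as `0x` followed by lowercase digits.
0x2378

[00] 08 00 00 0c → 0x0800000c
  top 5b → 0x1 → b [J]
  imm: (w>>0)&0x7ffffff=0xc → 12
  target = base 0x2368 + off 0x00 + 4 + imm 12 = 0x2378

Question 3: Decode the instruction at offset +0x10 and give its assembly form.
b -12

+0x10: 0f ff ff f4 ⇒ word 0x0ffffff4 (big)
  opcode bits[31:27]=0x1: b/J
  imm: (w>>0)&0x7ffffff=0x7fffff4 (s27→-12) → -12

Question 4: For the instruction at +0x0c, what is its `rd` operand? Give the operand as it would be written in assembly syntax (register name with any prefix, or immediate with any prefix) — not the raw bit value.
off 0x0c: read 48 00 00 00 as big → 0x48000000
  top 5b → 0x9 → cpl [R]
  rd: (w>>25)&0x3=0x0 → $0

$0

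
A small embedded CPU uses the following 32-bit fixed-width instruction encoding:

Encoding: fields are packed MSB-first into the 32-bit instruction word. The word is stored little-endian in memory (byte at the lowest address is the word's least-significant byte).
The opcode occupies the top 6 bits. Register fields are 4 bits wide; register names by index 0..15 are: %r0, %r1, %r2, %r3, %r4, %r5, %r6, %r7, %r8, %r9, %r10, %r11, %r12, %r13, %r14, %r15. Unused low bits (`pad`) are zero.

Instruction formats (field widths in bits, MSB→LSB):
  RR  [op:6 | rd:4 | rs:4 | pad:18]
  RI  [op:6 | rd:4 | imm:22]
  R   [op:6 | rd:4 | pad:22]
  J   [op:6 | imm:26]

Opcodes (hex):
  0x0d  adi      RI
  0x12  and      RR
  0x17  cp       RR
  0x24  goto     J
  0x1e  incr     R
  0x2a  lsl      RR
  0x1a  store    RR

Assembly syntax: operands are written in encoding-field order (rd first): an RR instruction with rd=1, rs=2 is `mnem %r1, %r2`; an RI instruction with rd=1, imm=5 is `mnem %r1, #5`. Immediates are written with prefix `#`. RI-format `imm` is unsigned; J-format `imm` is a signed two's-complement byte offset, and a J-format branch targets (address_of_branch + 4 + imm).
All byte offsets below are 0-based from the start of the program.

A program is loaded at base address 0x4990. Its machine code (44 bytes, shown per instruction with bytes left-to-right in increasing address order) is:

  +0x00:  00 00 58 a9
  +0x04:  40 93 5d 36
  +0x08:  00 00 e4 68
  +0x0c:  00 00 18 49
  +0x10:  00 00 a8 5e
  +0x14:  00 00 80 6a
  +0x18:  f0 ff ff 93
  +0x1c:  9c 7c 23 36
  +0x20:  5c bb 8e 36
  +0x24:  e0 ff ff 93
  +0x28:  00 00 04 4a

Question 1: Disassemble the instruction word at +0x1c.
adi %r8, #2325660

[1c] 9c 7c 23 36 → 0x36237c9c
  op=0x36237c9c>>26=0xd ⇒ adi (RI)
  rd: (w>>22)&0xf=0x8 → %r8
  imm: (w>>0)&0x3fffff=0x237c9c → #2325660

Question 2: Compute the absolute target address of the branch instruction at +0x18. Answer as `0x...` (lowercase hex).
@+18  little-endian(f0 ff ff 93) = 0x93fffff0
  op=0x93fffff0>>26=0x24 ⇒ goto (J)
  imm@[25:0]=0x3fffff0 (s26→-16) ⇒ #-16
  target = base 0x4990 + off 0x18 + 4 + imm -16 = 0x499c

0x499c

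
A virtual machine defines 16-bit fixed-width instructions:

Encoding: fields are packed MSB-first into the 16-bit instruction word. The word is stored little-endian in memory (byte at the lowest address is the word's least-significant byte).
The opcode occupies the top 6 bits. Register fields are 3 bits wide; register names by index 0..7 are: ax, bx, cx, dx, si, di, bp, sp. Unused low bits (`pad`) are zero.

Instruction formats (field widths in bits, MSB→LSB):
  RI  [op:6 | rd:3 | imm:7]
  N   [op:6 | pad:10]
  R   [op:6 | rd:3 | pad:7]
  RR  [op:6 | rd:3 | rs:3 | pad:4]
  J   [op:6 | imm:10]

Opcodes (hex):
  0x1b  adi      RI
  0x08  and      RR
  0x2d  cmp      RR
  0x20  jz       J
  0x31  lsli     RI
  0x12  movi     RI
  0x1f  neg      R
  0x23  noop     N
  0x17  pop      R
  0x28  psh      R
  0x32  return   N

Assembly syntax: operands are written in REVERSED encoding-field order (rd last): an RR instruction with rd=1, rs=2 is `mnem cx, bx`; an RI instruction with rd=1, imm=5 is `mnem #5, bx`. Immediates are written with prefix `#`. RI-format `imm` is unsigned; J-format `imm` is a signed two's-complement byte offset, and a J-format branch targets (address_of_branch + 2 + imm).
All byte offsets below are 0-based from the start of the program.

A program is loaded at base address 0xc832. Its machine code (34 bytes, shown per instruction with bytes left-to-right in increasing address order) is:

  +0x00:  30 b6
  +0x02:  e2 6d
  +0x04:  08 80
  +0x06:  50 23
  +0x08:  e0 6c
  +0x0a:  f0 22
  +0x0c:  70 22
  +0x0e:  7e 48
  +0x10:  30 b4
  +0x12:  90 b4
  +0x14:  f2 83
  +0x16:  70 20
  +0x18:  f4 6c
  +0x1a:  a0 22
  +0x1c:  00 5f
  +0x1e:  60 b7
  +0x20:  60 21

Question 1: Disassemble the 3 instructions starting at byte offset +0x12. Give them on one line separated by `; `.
[12] 90 b4 → 0xb490
  op=0xb490>>10=0x2d ⇒ cmp (RR)
  [9:7] rd=1 = bx
  [6:4] rs=1 = bx
[14] f2 83 → 0x83f2
  op=0x83f2>>10=0x20 ⇒ jz (J)
  [9:0] imm=1010 (s10→-14) = #-14
[16] 70 20 → 0x2070
  op=0x2070>>10=0x8 ⇒ and (RR)
  [9:7] rd=0 = ax
  [6:4] rs=7 = sp

cmp bx, bx; jz #-14; and sp, ax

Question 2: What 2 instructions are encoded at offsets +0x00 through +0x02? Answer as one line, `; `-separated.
cmp dx, si; adi #98, dx

@+00  little-endian(30 b6) = 0xb630
  top 6b → 0x2d → cmp [RR]
  rd: (w>>7)&0x7=0x4 → si
  rs: (w>>4)&0x7=0x3 → dx
@+02  little-endian(e2 6d) = 0x6de2
  top 6b → 0x1b → adi [RI]
  rd: (w>>7)&0x7=0x3 → dx
  imm: (w>>0)&0x7f=0x62 → #98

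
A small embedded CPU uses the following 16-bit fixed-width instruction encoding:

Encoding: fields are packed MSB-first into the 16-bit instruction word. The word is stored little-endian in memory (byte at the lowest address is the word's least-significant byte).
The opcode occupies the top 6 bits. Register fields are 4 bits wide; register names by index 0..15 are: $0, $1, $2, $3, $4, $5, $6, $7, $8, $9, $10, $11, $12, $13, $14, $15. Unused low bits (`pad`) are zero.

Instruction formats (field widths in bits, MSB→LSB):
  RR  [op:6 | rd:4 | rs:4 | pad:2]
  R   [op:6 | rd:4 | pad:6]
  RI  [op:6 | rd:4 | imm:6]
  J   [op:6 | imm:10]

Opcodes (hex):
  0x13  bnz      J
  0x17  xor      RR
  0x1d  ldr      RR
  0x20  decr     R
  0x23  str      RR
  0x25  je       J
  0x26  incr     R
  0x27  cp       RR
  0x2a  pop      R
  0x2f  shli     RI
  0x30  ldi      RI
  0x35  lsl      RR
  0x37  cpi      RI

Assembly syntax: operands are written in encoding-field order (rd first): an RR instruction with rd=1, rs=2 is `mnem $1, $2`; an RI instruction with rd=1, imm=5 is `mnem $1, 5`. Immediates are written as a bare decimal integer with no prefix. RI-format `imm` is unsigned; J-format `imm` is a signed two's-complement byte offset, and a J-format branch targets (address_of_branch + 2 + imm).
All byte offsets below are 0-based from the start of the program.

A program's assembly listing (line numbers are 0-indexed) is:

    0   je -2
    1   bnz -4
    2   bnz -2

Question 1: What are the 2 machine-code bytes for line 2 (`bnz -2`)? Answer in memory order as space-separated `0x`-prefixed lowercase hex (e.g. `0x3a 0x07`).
0xfe 0x4f

line 2 (bnz): pack op=0x13:6|imm=-2:10 = 0x4ffe; little→ fe 4f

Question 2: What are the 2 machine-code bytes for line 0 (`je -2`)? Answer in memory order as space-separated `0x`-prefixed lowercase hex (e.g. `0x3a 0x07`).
0xfe 0x97

0. je fields op=0x25:6|imm=-2:10 → word 97feh → fe 97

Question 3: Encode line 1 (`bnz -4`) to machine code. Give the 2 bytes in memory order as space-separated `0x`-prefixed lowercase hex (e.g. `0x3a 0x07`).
0xfc 0x4f

L1: bnz op=0x13:6|imm=-4:10 ⇒ 0x4ffc ⇒ little fc 4f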